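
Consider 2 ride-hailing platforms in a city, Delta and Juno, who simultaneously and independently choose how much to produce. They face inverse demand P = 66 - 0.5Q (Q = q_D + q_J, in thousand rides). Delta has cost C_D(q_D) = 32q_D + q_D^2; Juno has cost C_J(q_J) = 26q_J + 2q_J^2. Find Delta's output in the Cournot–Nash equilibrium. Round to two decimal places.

10.17

Delta's profit: π_D = (66 - 0.5Q)q_D - (32q_D + q_D²). Setting ∂π_D/∂q_D = 0: 34 - 3q_D - (1/2)(q_J) = 0.
Juno's profit: π_J = (66 - 0.5Q)q_J - (26q_J + 2q_J²). Setting ∂π_J/∂q_J = 0: 40 - 5q_J - (1/2)(q_D) = 0.
Rearranging gives the reaction functions q_D = (34 - (1/2)q_J)/3 and q_J = (40 - (1/2)q_D)/5.
Solving the pair: q_D = 600/59, q_J = 412/59.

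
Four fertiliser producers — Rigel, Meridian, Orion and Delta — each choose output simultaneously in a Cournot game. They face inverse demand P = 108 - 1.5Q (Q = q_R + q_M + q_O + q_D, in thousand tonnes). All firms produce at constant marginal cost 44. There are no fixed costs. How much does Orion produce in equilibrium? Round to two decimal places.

A representative firm's profit is π_i = q_i(108 - 1.5Q) - 44q_i.
First-order condition (treating rivals' output as given): 64 - 3q_i - (3/2)·Σ_{j≠i} q_j = 0.
By symmetry each firm produces the same amount; substituting Σ_{j≠i} q_j = 3q_i yields q_i = 64/(15/2) = 128/15.

8.53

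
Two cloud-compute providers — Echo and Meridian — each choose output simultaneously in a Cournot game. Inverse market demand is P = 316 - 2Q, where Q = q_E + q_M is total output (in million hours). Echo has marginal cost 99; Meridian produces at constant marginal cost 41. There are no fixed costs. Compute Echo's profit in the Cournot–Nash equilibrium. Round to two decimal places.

1404.50

Echo's profit: π_E = (316 - 2Q)q_E - (99q_E). Setting ∂π_E/∂q_E = 0: 217 - 4q_E - 2(q_M) = 0.
Meridian's first-order condition: 275 - 4q_M - 2(q_E) = 0.
Rearranging gives the reaction functions q_E = (217 - 2q_M)/4 and q_M = (275 - 2q_E)/4.
Substituting one into the other gives q_E = 53/2 and q_M = 111/2.
Price P = 316 - 2·82 = 152.
Echo's profit: (152 - 99)·(53/2) = 1404.5000.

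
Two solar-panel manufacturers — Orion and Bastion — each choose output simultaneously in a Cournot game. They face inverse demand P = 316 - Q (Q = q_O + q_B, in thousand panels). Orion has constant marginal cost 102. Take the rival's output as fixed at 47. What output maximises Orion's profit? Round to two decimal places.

With the rival's output fixed at 47, Orion's profit is π_O = (316 - 47 - q_O)q_O - (102q_O) = (269 - q_O)q_O - (102q_O).
∂π_O/∂q_O = 167 - 2q_O = 0, so q_O = 167/2.

83.50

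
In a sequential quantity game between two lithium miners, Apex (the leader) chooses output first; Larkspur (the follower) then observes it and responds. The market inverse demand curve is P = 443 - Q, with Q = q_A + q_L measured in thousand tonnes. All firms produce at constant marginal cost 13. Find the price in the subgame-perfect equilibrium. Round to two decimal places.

Solve by backward induction. Given q_A, the follower Larkspur maximises π_L = (443 - q_A - q_L)q_L - 13q_L.
Follower FOC: 430 - q_A - 2q_L = 0, so q_L(q_A) = (430 - q_A)/2.
Apex substitutes q_L(q_A) into its own profit: π_A = q_A(443 - q_A - (430 - q_A)/2) - 13q_A = (228 - (1/2)q_A)q_A - 13q_A.
The leader's first-order condition 215 - q_A = 0 yields q_A = 215.
Then q_L = (430 - 215)/2 = 215/2.
Total output Q = 645/2, so price P = 443 - 645/2 = 241/2.

120.50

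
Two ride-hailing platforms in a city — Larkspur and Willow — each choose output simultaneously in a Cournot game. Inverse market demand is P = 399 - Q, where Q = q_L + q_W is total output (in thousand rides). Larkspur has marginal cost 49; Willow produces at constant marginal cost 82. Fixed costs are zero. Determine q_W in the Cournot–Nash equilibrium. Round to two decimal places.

94.67

Larkspur's profit: π_L = (399 - Q)q_L - (49q_L). Setting ∂π_L/∂q_L = 0: 350 - 2q_L - (q_W) = 0.
Willow's profit: π_W = (399 - Q)q_W - (82q_W). Setting ∂π_W/∂q_W = 0: 317 - 2q_W - (q_L) = 0.
Rearranging gives the reaction functions q_L = (350 - q_W)/2 and q_W = (317 - q_L)/2.
Solving the pair: q_L = 383/3, q_W = 284/3.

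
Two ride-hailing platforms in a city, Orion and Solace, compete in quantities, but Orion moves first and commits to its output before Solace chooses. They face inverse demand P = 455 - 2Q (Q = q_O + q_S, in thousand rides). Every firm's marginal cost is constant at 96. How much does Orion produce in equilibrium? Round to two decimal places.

The follower Solace best-responds to any q_O: π_S = (455 - 2Q)q_S - 96q_S.
Setting the follower's marginal profit to zero, 359 - 2q_O - 4q_S = 0, i.e. q_S = (359 - 2q_O)/4.
Orion substitutes q_S(q_O) into its own profit: π_O = q_O(455 - 2q_O - (359 - 2q_O)/2) - 96q_O = (551/2 - q_O)q_O - 96q_O.
Leader FOC: 359/2 - 2q_O = 0, so q_O = 359/4.
Then q_S = (359 - 2·(359/4))/4 = 359/8.

89.75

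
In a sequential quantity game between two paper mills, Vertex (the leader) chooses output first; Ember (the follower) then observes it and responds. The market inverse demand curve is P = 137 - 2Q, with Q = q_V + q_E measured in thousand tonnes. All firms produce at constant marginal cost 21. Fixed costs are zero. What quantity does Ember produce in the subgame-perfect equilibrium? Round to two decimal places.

The follower Ember best-responds to any q_V: π_E = (137 - 2Q)q_E - 21q_E.
Follower FOC: 116 - 2q_V - 4q_E = 0, so q_E(q_V) = (116 - 2q_V)/4.
Vertex substitutes q_E(q_V) into its own profit: π_V = q_V(137 - 2q_V - (116 - 2q_V)/2) - 21q_V = (79 - q_V)q_V - 21q_V.
Leader FOC: 58 - 2q_V = 0, so q_V = 29.
Then q_E = (116 - 2·29)/4 = 29/2.

14.50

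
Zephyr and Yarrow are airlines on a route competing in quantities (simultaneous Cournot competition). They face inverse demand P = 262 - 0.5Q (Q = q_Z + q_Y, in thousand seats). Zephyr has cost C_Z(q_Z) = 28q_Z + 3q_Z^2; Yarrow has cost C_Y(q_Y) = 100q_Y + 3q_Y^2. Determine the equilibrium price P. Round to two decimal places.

Zephyr's profit: π_Z = (262 - 0.5Q)q_Z - (28q_Z + 3q_Z²). Setting ∂π_Z/∂q_Z = 0: 234 - 7q_Z - (1/2)(q_Y) = 0.
Yarrow's profit: π_Y = (262 - 0.5Q)q_Y - (100q_Y + 3q_Y²). Setting ∂π_Y/∂q_Y = 0: 162 - 7q_Y - (1/2)(q_Z) = 0.
Rearranging gives the reaction functions q_Z = (234 - (1/2)q_Y)/7 and q_Y = (162 - (1/2)q_Z)/7.
Solving the pair: q_Z = 31.9385, q_Y = 1356/65.
Total output Q = 264/5, so price P = 262 - (1/2)·(264/5) = 1178/5.

235.60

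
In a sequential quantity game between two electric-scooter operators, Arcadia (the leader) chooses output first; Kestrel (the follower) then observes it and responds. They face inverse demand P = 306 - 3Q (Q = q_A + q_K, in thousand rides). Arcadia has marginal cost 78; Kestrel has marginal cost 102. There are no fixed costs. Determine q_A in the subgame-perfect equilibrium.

Solve by backward induction. Given q_A, the follower Kestrel maximises π_K = (306 - 3q_A - 3q_K)q_K - 102q_K.
∂π_K/∂q_K = 204 - 3q_A - 6q_K = 0 gives the reaction function q_K = (204 - 3q_A)/6.
Arcadia substitutes q_K(q_A) into its own profit: π_A = q_A(306 - 3q_A - (204 - 3q_A)/2) - 78q_A = (204 - (3/2)q_A)q_A - 78q_A.
Leader FOC: 126 - 3q_A = 0, so q_A = 42.
Then q_K = (204 - 3·42)/6 = 13.

42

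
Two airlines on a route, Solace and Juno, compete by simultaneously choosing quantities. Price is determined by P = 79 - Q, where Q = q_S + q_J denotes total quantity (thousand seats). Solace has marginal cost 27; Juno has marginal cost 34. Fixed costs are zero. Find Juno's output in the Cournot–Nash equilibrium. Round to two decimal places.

Solace's profit: π_S = (79 - Q)q_S - (27q_S). Setting ∂π_S/∂q_S = 0: 52 - 2q_S - (q_J) = 0.
Juno's first-order condition: 45 - 2q_J - (q_S) = 0.
Best responses: q_S = (52 - q_J)/2, q_J = (45 - q_S)/2.
Solving the pair: q_S = 59/3, q_J = 38/3.

12.67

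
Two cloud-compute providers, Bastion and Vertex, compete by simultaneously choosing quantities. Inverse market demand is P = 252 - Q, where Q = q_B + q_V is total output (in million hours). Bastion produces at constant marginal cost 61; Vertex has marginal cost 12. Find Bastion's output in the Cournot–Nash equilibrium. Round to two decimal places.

Bastion's profit: π_B = (252 - Q)q_B - (61q_B). Setting ∂π_B/∂q_B = 0: 191 - 2q_B - (q_V) = 0.
Vertex's profit: π_V = (252 - Q)q_V - (12q_V). Setting ∂π_V/∂q_V = 0: 240 - 2q_V - (q_B) = 0.
Rearranging gives the reaction functions q_B = (191 - q_V)/2 and q_V = (240 - q_B)/2.
Solving the pair: q_B = 142/3, q_V = 289/3.

47.33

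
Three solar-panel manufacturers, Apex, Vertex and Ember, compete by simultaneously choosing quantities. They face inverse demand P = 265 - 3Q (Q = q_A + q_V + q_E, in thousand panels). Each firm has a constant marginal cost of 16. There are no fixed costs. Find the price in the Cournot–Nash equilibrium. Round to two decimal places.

78.25

A representative firm's profit is π_i = q_i(265 - 3Q) - 16q_i.
First-order condition (treating rivals' output as given): 249 - 6q_i - 3·Σ_{j≠i} q_j = 0.
By symmetry each firm produces the same amount; substituting Σ_{j≠i} q_j = 2q_i yields q_i = 249/12 = 83/4.
Total output Q = 249/4, so price P = 265 - 3·(249/4) = 313/4.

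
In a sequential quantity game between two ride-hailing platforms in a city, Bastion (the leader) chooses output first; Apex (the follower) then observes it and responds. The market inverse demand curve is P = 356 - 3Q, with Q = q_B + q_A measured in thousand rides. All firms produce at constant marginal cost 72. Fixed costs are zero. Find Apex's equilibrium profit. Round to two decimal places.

Solve by backward induction. Given q_B, the follower Apex maximises π_A = (356 - 3q_B - 3q_A)q_A - 72q_A.
Setting the follower's marginal profit to zero, 284 - 3q_B - 6q_A = 0, i.e. q_A = (284 - 3q_B)/6.
The leader anticipates this reaction. Substituting into P = 356 - 3Q gives P = 214 - (3/2)q_B, so π_B = (214 - (3/2)q_B)q_B - 72q_B.
Maximising: ∂π_B/∂q_B = 142 - 3q_B = 0, giving q_B = 142/3.
Then q_A = (284 - 3·(142/3))/6 = 71/3.
Price P = 356 - 3·71 = 143.
Apex's profit: (143 - 72)·(71/3) = 1680.3333.

1680.33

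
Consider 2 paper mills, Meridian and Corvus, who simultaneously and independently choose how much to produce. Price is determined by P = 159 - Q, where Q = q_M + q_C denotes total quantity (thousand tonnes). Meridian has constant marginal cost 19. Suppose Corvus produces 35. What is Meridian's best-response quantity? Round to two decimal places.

52.50

With the rival's output fixed at 35, Meridian's profit is π_M = (159 - 35 - q_M)q_M - (19q_M) = (124 - q_M)q_M - (19q_M).
∂π_M/∂q_M = 105 - 2q_M = 0, so q_M = 105/2.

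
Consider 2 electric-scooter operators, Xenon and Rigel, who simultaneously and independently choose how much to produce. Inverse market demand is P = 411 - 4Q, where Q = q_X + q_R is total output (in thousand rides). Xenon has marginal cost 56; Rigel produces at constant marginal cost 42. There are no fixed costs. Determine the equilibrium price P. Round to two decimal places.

169.67

Xenon's profit: π_X = (411 - 4Q)q_X - (56q_X). Setting ∂π_X/∂q_X = 0: 355 - 8q_X - 4(q_R) = 0.
Rigel's profit: π_R = (411 - 4Q)q_R - (42q_R). Setting ∂π_R/∂q_R = 0: 369 - 8q_R - 4(q_X) = 0.
So q_X = (355 - 4q_R)/8 and q_R = (369 - 4q_X)/8.
Substituting one into the other gives q_X = 341/12 and q_R = 383/12.
Total output Q = 181/3, so price P = 411 - 4·(181/3) = 509/3.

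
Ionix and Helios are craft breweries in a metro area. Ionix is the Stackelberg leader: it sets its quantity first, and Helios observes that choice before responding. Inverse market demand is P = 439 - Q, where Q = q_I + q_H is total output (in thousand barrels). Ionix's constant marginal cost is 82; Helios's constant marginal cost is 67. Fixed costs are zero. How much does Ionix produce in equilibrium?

171

Solve by backward induction. Given q_I, the follower Helios maximises π_H = (439 - q_I - q_H)q_H - 67q_H.
∂π_H/∂q_H = 372 - q_I - 2q_H = 0 gives the reaction function q_H = (372 - q_I)/2.
The leader anticipates this reaction. Substituting into P = 439 - Q gives P = 253 - (1/2)q_I, so π_I = (253 - (1/2)q_I)q_I - 82q_I.
Maximising: ∂π_I/∂q_I = 171 - q_I = 0, giving q_I = 171.
Then q_H = (372 - 171)/2 = 201/2.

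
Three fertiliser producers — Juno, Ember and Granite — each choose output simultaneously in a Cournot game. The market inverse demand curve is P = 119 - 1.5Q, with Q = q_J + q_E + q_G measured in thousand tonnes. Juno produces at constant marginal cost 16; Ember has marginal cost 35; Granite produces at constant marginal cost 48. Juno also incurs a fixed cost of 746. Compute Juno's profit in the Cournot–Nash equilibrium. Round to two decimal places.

242.17

Juno's profit: π_J = (119 - 1.5Q)q_J - (16q_J). Setting ∂π_J/∂q_J = 0: 103 - 3q_J - (3/2)(q_E + q_G) = 0.
Ember's first-order condition: 84 - 3q_E - (3/2)(q_J + q_G) = 0.
Granite's profit: π_G = (119 - 1.5Q)q_G - (48q_G). Setting ∂π_G/∂q_G = 0: 71 - 3q_G - (3/2)(q_J + q_E) = 0.
Adding the 3 conditions: 258 − 3Q − 3Q = 0, i.e. Q = 43.
Back-substituting: q_J = (103 − 129/2)/(3/2) = 77/3, q_E = (84 − 129/2)/(3/2) = 13, q_G = (71 − 129/2)/(3/2) = 13/3.
Price P = 119 - (3/2)·43 = 109/2.
Juno's profit: (109/2 - 16)·(77/3) - 746 = 1453/6.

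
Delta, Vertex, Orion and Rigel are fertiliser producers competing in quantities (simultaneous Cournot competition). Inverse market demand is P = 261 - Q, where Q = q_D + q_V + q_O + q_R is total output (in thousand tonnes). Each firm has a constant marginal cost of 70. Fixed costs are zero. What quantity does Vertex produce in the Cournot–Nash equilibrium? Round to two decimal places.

38.20

Each firm earns π_i = (261 - Q)q_i - 70q_i.
First-order condition (treating rivals' output as given): 191 - 2q_i - Σ_{j≠i} q_j = 0.
By symmetry each firm produces the same amount; substituting Σ_{j≠i} q_j = 3q_i yields q_i = 191/5.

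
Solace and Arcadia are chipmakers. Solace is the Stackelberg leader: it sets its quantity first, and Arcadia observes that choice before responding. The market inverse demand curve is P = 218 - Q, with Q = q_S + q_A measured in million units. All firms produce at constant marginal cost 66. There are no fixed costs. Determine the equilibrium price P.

104

The follower Arcadia best-responds to any q_S: π_A = (218 - Q)q_A - 66q_A.
Follower FOC: 152 - q_S - 2q_A = 0, so q_A(q_S) = (152 - q_S)/2.
The leader anticipates this reaction. Substituting into P = 218 - Q gives P = 142 - (1/2)q_S, so π_S = (142 - (1/2)q_S)q_S - 66q_S.
Leader FOC: 76 - q_S = 0, so q_S = 76.
Then q_A = (152 - 76)/2 = 38.
Total output Q = 114, so price P = 218 - 114 = 104.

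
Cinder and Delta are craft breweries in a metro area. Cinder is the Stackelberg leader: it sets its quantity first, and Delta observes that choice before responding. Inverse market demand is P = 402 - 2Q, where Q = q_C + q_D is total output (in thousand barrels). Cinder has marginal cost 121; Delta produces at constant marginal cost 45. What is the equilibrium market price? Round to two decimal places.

172.25

Solve by backward induction. Given q_C, the follower Delta maximises π_D = (402 - 2q_C - 2q_D)q_D - 45q_D.
Follower FOC: 357 - 2q_C - 4q_D = 0, so q_D(q_C) = (357 - 2q_C)/4.
The leader anticipates this reaction. Substituting into P = 402 - 2Q gives P = 447/2 - q_C, so π_C = (447/2 - q_C)q_C - 121q_C.
The leader's first-order condition 205/2 - 2q_C = 0 yields q_C = 205/4.
Then q_D = (357 - 2·(205/4))/4 = 509/8.
Total output Q = 919/8, so price P = 402 - 2·(919/8) = 689/4.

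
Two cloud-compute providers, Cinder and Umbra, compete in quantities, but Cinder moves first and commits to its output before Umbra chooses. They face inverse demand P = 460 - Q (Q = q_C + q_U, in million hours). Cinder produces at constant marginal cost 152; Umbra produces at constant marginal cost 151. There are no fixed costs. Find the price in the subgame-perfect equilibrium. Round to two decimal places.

Solve by backward induction. Given q_C, the follower Umbra maximises π_U = (460 - q_C - q_U)q_U - 151q_U.
Follower FOC: 309 - q_C - 2q_U = 0, so q_U(q_C) = (309 - q_C)/2.
The leader anticipates this reaction. Substituting into P = 460 - Q gives P = 611/2 - (1/2)q_C, so π_C = (611/2 - (1/2)q_C)q_C - 152q_C.
The leader's first-order condition 307/2 - q_C = 0 yields q_C = 307/2.
Then q_U = (309 - 307/2)/2 = 311/4.
Total output Q = 925/4, so price P = 460 - 925/4 = 915/4.

228.75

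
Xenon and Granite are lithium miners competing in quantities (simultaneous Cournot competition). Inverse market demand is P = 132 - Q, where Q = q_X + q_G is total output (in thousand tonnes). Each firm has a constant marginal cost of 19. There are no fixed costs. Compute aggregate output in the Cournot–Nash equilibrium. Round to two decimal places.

75.33

A representative firm's profit is π_i = q_i(132 - Q) - 19q_i.
Setting ∂π_i/∂q_i = 0 with rivals' quantities fixed: 113 - 2q_i - q_j = 0.
With identical firms every q_j equals q_i, so q_j = q_i and 113 = 3q_i, giving q_i = 113/3.
Total output Q = 113/3 + 113/3 = 226/3.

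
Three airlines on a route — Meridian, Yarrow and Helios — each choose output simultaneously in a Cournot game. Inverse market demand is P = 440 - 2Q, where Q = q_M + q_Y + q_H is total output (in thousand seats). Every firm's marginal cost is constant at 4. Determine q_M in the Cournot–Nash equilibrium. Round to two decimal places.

54.50

Each firm earns π_i = (440 - 2Q)q_i - 4q_i.
First-order condition (treating rivals' output as given): 436 - 4q_i - 2·Σ_{j≠i} q_j = 0.
With identical firms every q_j equals q_i, so Σ_{j≠i} q_j = 2q_i and 436 = 8q_i, giving q_i = 109/2.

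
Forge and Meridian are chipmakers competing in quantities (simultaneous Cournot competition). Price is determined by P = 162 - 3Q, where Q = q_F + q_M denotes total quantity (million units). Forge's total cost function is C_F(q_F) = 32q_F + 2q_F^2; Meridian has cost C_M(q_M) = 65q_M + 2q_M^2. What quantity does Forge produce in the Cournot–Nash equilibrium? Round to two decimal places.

Forge's profit: π_F = (162 - 3Q)q_F - (32q_F + 2q_F²). Setting ∂π_F/∂q_F = 0: 130 - 10q_F - 3(q_M) = 0.
Meridian's first-order condition: 97 - 10q_M - 3(q_F) = 0.
Rearranging gives the reaction functions q_F = (130 - 3q_M)/10 and q_M = (97 - 3q_F)/10.
Solving the pair: q_F = 1009/91, q_M = 580/91.

11.09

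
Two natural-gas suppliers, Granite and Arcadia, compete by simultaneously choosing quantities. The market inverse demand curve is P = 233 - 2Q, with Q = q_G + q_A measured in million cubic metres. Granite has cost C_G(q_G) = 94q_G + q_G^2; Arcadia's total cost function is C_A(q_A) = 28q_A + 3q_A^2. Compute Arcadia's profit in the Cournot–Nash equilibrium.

Granite's profit: π_G = (233 - 2Q)q_G - (94q_G + q_G²). Setting ∂π_G/∂q_G = 0: 139 - 6q_G - 2(q_A) = 0.
Arcadia's first-order condition: 205 - 10q_A - 2(q_G) = 0.
Rearranging gives the reaction functions q_G = (139 - 2q_A)/6 and q_A = (205 - 2q_G)/10.
Substituting one into the other gives q_G = 35/2 and q_A = 17.
Price P = 233 - 2·(69/2) = 164.
Arcadia's profit: 164·17 - 28·17 - 3·17² = 1445.

1445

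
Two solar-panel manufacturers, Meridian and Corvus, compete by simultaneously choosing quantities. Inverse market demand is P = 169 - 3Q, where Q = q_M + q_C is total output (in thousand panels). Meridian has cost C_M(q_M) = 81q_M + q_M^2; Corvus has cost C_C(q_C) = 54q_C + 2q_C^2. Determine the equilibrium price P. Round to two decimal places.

118.68

Meridian's profit: π_M = (169 - 3Q)q_M - (81q_M + q_M²). Setting ∂π_M/∂q_M = 0: 88 - 8q_M - 3(q_C) = 0.
Corvus's profit: π_C = (169 - 3Q)q_C - (54q_C + 2q_C²). Setting ∂π_C/∂q_C = 0: 115 - 10q_C - 3(q_M) = 0.
Rearranging gives the reaction functions q_M = (88 - 3q_C)/8 and q_C = (115 - 3q_M)/10.
Solving the pair: q_M = 535/71, q_C = 656/71.
Total output Q = 1191/71, so price P = 169 - 3·(1191/71) = 118.6761.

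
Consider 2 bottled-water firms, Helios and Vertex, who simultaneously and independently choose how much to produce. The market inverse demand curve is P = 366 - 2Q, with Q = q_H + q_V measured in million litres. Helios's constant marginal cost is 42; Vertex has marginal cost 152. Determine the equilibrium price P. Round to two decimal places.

186.67

Helios's profit: π_H = (366 - 2Q)q_H - (42q_H). Setting ∂π_H/∂q_H = 0: 324 - 4q_H - 2(q_V) = 0.
Vertex's profit: π_V = (366 - 2Q)q_V - (152q_V). Setting ∂π_V/∂q_V = 0: 214 - 4q_V - 2(q_H) = 0.
So q_H = (324 - 2q_V)/4 and q_V = (214 - 2q_H)/4.
Solving the pair: q_H = 217/3, q_V = 52/3.
Total output Q = 269/3, so price P = 366 - 2·(269/3) = 560/3.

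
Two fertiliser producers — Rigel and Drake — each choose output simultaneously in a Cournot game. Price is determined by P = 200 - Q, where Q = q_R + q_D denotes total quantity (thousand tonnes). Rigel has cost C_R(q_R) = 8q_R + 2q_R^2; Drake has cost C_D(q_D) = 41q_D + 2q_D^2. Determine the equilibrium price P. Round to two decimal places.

149.86

Rigel's profit: π_R = (200 - Q)q_R - (8q_R + 2q_R²). Setting ∂π_R/∂q_R = 0: 192 - 6q_R - (q_D) = 0.
Drake's first-order condition: 159 - 6q_D - (q_R) = 0.
Rearranging gives the reaction functions q_R = (192 - q_D)/6 and q_D = (159 - q_R)/6.
Substituting one into the other gives q_R = 993/35 and q_D = 762/35.
Total output Q = 351/7, so price P = 200 - 351/7 = 1049/7.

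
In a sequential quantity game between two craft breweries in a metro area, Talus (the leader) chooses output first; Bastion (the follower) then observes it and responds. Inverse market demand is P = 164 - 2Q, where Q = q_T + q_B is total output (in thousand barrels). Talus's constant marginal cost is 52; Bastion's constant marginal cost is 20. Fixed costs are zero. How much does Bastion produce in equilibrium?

26

The follower Bastion best-responds to any q_T: π_B = (164 - 2Q)q_B - 20q_B.
∂π_B/∂q_B = 144 - 2q_T - 4q_B = 0 gives the reaction function q_B = (144 - 2q_T)/4.
The leader anticipates this reaction. Substituting into P = 164 - 2Q gives P = 92 - q_T, so π_T = (92 - q_T)q_T - 52q_T.
The leader's first-order condition 40 - 2q_T = 0 yields q_T = 20.
Then q_B = (144 - 2·20)/4 = 26.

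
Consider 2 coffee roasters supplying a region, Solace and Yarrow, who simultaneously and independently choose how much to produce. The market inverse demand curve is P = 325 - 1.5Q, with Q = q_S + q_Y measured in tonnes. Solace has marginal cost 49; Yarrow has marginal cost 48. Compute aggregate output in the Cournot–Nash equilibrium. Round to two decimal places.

Solace's profit: π_S = (325 - 1.5Q)q_S - (49q_S). Setting ∂π_S/∂q_S = 0: 276 - 3q_S - (3/2)(q_Y) = 0.
Yarrow's profit: π_Y = (325 - 1.5Q)q_Y - (48q_Y). Setting ∂π_Y/∂q_Y = 0: 277 - 3q_Y - (3/2)(q_S) = 0.
So q_S = (276 - (3/2)q_Y)/3 and q_Y = (277 - (3/2)q_S)/3.
Substituting one into the other gives q_S = 550/9 and q_Y = 556/9.
Total output Q = 550/9 + 556/9 = 1106/9.

122.89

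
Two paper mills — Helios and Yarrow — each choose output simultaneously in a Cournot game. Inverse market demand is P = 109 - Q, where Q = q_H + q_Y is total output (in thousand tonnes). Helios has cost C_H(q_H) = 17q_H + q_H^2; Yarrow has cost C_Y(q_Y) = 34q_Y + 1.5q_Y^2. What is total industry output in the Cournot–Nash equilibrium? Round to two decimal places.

Helios's profit: π_H = (109 - Q)q_H - (17q_H + q_H²). Setting ∂π_H/∂q_H = 0: 92 - 4q_H - (q_Y) = 0.
Yarrow's profit: π_Y = (109 - Q)q_Y - (34q_Y + (3/2)q_Y²). Setting ∂π_Y/∂q_Y = 0: 75 - 5q_Y - (q_H) = 0.
Best responses: q_H = (92 - q_Y)/4, q_Y = (75 - q_H)/5.
Substituting one into the other gives q_H = 385/19 and q_Y = 208/19.
Total output Q = 385/19 + 208/19 = 593/19.

31.21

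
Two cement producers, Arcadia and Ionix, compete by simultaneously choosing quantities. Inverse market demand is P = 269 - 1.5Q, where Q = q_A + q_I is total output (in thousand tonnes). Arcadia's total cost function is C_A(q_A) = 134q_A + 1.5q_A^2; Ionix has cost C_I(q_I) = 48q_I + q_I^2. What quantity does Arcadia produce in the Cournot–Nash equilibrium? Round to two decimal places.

12.38

Arcadia's profit: π_A = (269 - 1.5Q)q_A - (134q_A + (3/2)q_A²). Setting ∂π_A/∂q_A = 0: 135 - 6q_A - (3/2)(q_I) = 0.
Ionix's profit: π_I = (269 - 1.5Q)q_I - (48q_I + q_I²). Setting ∂π_I/∂q_I = 0: 221 - 5q_I - (3/2)(q_A) = 0.
Rearranging gives the reaction functions q_A = (135 - (3/2)q_I)/6 and q_I = (221 - (3/2)q_A)/5.
Solving the pair: q_A = 458/37, q_I = 1498/37.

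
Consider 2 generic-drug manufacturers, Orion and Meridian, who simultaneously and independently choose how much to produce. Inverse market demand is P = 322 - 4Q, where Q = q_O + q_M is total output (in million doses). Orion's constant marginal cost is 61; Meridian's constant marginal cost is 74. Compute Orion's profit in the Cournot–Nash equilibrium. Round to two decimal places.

2085.44

Orion's profit: π_O = (322 - 4Q)q_O - (61q_O). Setting ∂π_O/∂q_O = 0: 261 - 8q_O - 4(q_M) = 0.
Meridian's profit: π_M = (322 - 4Q)q_M - (74q_M). Setting ∂π_M/∂q_M = 0: 248 - 8q_M - 4(q_O) = 0.
Best responses: q_O = (261 - 4q_M)/8, q_M = (248 - 4q_O)/8.
Substituting one into the other gives q_O = 137/6 and q_M = 235/12.
Price P = 322 - 4·(509/12) = 457/3.
Orion's profit: (457/3 - 61)·(137/6) = 2085.4444.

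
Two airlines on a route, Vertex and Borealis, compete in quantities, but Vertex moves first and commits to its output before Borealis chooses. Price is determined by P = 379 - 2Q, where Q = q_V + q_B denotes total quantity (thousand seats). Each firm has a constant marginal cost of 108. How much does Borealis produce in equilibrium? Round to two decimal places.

The follower Borealis best-responds to any q_V: π_B = (379 - 2Q)q_B - 108q_B.
Setting the follower's marginal profit to zero, 271 - 2q_V - 4q_B = 0, i.e. q_B = (271 - 2q_V)/4.
The leader anticipates this reaction. Substituting into P = 379 - 2Q gives P = 487/2 - q_V, so π_V = (487/2 - q_V)q_V - 108q_V.
Leader FOC: 271/2 - 2q_V = 0, so q_V = 271/4.
Then q_B = (271 - 2·(271/4))/4 = 271/8.

33.88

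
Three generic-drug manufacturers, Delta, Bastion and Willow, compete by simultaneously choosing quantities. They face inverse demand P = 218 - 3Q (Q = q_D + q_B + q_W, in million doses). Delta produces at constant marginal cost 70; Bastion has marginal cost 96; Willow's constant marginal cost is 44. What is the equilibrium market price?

Delta's profit: π_D = (218 - 3Q)q_D - (70q_D). Setting ∂π_D/∂q_D = 0: 148 - 6q_D - 3(q_B + q_W) = 0.
Bastion's profit: π_B = (218 - 3Q)q_B - (96q_B). Setting ∂π_B/∂q_B = 0: 122 - 6q_B - 3(q_D + q_W) = 0.
Willow's first-order condition: 174 - 6q_W - 3(q_D + q_B) = 0.
Adding the 3 first-order conditions: 444 − 12Q = 0, so Q = 37.
Back-substituting: q_D = (148 − 111)/3 = 37/3, q_B = (122 − 111)/3 = 11/3, q_W = (174 − 111)/3 = 21.
Total output Q = 37, so price P = 218 - 3·37 = 107.

107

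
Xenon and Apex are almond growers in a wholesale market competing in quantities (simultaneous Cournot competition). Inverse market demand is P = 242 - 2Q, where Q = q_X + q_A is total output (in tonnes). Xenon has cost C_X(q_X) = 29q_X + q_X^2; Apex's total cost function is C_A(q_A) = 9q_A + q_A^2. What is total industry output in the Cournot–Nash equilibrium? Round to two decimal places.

Xenon's profit: π_X = (242 - 2Q)q_X - (29q_X + q_X²). Setting ∂π_X/∂q_X = 0: 213 - 6q_X - 2(q_A) = 0.
Apex's first-order condition: 233 - 6q_A - 2(q_X) = 0.
Best responses: q_X = (213 - 2q_A)/6, q_A = (233 - 2q_X)/6.
Substituting one into the other gives q_X = 203/8 and q_A = 243/8.
Total output Q = 203/8 + 243/8 = 223/4.

55.75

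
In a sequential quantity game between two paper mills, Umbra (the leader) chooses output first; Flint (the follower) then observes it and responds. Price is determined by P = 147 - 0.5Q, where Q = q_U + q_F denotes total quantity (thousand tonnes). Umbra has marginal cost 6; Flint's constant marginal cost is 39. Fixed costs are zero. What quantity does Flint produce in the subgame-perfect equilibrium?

The follower Flint best-responds to any q_U: π_F = (147 - 0.5Q)q_F - 39q_F.
∂π_F/∂q_F = 108 - (1/2)q_U - q_F = 0 gives the reaction function q_F = (108 - (1/2)q_U).
Umbra substitutes q_F(q_U) into its own profit: π_U = q_U(147 - (1/2)q_U - (108 - (1/2)q_U)/2) - 6q_U = (93 - (1/4)q_U)q_U - 6q_U.
The leader's first-order condition 87 - (1/2)q_U = 0 yields q_U = 174.
Then q_F = (108 - (1/2)·174) = 21.

21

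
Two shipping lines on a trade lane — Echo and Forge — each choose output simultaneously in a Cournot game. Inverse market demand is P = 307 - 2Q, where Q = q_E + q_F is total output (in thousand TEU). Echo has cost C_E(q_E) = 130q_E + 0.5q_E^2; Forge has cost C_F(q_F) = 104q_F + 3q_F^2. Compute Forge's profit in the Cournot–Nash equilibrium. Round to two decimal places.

Echo's profit: π_E = (307 - 2Q)q_E - (130q_E + (1/2)q_E²). Setting ∂π_E/∂q_E = 0: 177 - 5q_E - 2(q_F) = 0.
Forge's first-order condition: 203 - 10q_F - 2(q_E) = 0.
Rearranging gives the reaction functions q_E = (177 - 2q_F)/5 and q_F = (203 - 2q_E)/10.
Substituting one into the other gives q_E = 682/23 and q_F = 661/46.
Price P = 307 - 2·44.0217 = 218.9565.
Forge's profit: 218.9565·(661/46) - 104·(661/46) - 3(661/46)² = 1032.4220.

1032.42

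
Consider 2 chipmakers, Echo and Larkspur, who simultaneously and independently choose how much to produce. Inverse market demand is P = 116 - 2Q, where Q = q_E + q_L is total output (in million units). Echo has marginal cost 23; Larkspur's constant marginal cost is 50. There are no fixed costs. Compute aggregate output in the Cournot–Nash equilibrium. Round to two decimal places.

Echo's profit: π_E = (116 - 2Q)q_E - (23q_E). Setting ∂π_E/∂q_E = 0: 93 - 4q_E - 2(q_L) = 0.
Larkspur's first-order condition: 66 - 4q_L - 2(q_E) = 0.
So q_E = (93 - 2q_L)/4 and q_L = (66 - 2q_E)/4.
Solving the pair: q_E = 20, q_L = 13/2.
Total output Q = 20 + 13/2 = 53/2.

26.50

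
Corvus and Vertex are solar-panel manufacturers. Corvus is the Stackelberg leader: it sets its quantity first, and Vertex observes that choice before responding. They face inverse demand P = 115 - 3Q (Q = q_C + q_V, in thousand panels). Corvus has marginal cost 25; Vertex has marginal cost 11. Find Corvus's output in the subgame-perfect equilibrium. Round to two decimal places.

Solve by backward induction. Given q_C, the follower Vertex maximises π_V = (115 - 3q_C - 3q_V)q_V - 11q_V.
Follower FOC: 104 - 3q_C - 6q_V = 0, so q_V(q_C) = (104 - 3q_C)/6.
Corvus substitutes q_V(q_C) into its own profit: π_C = q_C(115 - 3q_C - (104 - 3q_C)/2) - 25q_C = (63 - (3/2)q_C)q_C - 25q_C.
Maximising: ∂π_C/∂q_C = 38 - 3q_C = 0, giving q_C = 38/3.
Then q_V = (104 - 3·(38/3))/6 = 11.

12.67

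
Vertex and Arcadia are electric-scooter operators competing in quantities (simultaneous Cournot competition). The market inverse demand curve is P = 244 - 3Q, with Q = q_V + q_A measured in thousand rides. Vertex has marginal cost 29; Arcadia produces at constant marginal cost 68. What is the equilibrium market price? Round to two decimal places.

113.67

Vertex's profit: π_V = (244 - 3Q)q_V - (29q_V). Setting ∂π_V/∂q_V = 0: 215 - 6q_V - 3(q_A) = 0.
Arcadia's profit: π_A = (244 - 3Q)q_A - (68q_A). Setting ∂π_A/∂q_A = 0: 176 - 6q_A - 3(q_V) = 0.
Rearranging gives the reaction functions q_V = (215 - 3q_A)/6 and q_A = (176 - 3q_V)/6.
Solving the pair: q_V = 254/9, q_A = 137/9.
Total output Q = 391/9, so price P = 244 - 3·(391/9) = 341/3.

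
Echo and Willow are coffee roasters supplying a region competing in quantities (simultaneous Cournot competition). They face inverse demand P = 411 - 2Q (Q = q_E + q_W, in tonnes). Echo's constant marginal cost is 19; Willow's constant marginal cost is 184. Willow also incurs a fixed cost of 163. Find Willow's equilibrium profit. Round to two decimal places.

50.56

Echo's profit: π_E = (411 - 2Q)q_E - (19q_E). Setting ∂π_E/∂q_E = 0: 392 - 4q_E - 2(q_W) = 0.
Willow's first-order condition: 227 - 4q_W - 2(q_E) = 0.
Best responses: q_E = (392 - 2q_W)/4, q_W = (227 - 2q_E)/4.
Substituting one into the other gives q_E = 557/6 and q_W = 31/3.
Price P = 411 - 2·(619/6) = 614/3.
Willow's profit: (614/3 - 184)·(31/3) - 163 = 455/9.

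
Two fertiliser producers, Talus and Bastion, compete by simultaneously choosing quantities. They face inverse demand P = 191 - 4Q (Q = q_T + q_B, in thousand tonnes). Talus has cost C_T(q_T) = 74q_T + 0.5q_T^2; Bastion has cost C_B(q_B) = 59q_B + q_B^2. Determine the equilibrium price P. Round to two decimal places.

Talus's profit: π_T = (191 - 4Q)q_T - (74q_T + (1/2)q_T²). Setting ∂π_T/∂q_T = 0: 117 - 9q_T - 4(q_B) = 0.
Bastion's profit: π_B = (191 - 4Q)q_B - (59q_B + q_B²). Setting ∂π_B/∂q_B = 0: 132 - 10q_B - 4(q_T) = 0.
Best responses: q_T = (117 - 4q_B)/9, q_B = (132 - 4q_T)/10.
Solving the pair: q_T = 321/37, q_B = 360/37.
Total output Q = 681/37, so price P = 191 - 4·(681/37) = 117.3784.

117.38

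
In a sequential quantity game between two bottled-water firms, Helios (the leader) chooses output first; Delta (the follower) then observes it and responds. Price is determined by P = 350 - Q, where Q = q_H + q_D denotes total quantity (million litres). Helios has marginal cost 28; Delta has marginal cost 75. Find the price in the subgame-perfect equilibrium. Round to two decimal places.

120.25

Solve by backward induction. Given q_H, the follower Delta maximises π_D = (350 - q_H - q_D)q_D - 75q_D.
∂π_D/∂q_D = 275 - q_H - 2q_D = 0 gives the reaction function q_D = (275 - q_H)/2.
The leader anticipates this reaction. Substituting into P = 350 - Q gives P = 425/2 - (1/2)q_H, so π_H = (425/2 - (1/2)q_H)q_H - 28q_H.
The leader's first-order condition 369/2 - q_H = 0 yields q_H = 369/2.
Then q_D = (275 - 369/2)/2 = 181/4.
Total output Q = 919/4, so price P = 350 - 919/4 = 481/4.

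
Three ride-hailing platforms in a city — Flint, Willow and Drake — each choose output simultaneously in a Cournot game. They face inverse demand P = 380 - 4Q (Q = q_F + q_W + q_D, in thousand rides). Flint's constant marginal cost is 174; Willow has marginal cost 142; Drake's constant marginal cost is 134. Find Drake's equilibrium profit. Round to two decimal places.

Flint's profit: π_F = (380 - 4Q)q_F - (174q_F). Setting ∂π_F/∂q_F = 0: 206 - 8q_F - 4(q_W + q_D) = 0.
Willow's profit: π_W = (380 - 4Q)q_W - (142q_W). Setting ∂π_W/∂q_W = 0: 238 - 8q_W - 4(q_F + q_D) = 0.
Drake's first-order condition: 246 - 8q_D - 4(q_F + q_W) = 0.
Adding the 3 first-order conditions: 690 − 16Q = 0, so Q = 345/8.
Back-substituting: q_F = (206 − 345/2)/4 = 67/8, q_W = (238 − 345/2)/4 = 131/8, q_D = (246 − 345/2)/4 = 147/8.
Price P = 380 - 4·(345/8) = 415/2.
Drake's profit: (415/2 - 134)·(147/8) = 1350.5625.

1350.56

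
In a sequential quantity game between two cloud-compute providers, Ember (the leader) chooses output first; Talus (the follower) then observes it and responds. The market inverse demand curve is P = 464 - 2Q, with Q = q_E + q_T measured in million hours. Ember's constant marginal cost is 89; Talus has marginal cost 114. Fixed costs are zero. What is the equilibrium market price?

189

Solve by backward induction. Given q_E, the follower Talus maximises π_T = (464 - 2q_E - 2q_T)q_T - 114q_T.
Follower FOC: 350 - 2q_E - 4q_T = 0, so q_T(q_E) = (350 - 2q_E)/4.
The leader anticipates this reaction. Substituting into P = 464 - 2Q gives P = 289 - q_E, so π_E = (289 - q_E)q_E - 89q_E.
Leader FOC: 200 - 2q_E = 0, so q_E = 100.
Then q_T = (350 - 2·100)/4 = 75/2.
Total output Q = 275/2, so price P = 464 - 2·(275/2) = 189.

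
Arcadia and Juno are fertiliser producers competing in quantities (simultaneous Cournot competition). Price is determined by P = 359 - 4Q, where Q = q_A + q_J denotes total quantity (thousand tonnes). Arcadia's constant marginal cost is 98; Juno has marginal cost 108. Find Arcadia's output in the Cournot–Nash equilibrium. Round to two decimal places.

Arcadia's profit: π_A = (359 - 4Q)q_A - (98q_A). Setting ∂π_A/∂q_A = 0: 261 - 8q_A - 4(q_J) = 0.
Juno's profit: π_J = (359 - 4Q)q_J - (108q_J). Setting ∂π_J/∂q_J = 0: 251 - 8q_J - 4(q_A) = 0.
Best responses: q_A = (261 - 4q_J)/8, q_J = (251 - 4q_A)/8.
Solving the pair: q_A = 271/12, q_J = 241/12.

22.58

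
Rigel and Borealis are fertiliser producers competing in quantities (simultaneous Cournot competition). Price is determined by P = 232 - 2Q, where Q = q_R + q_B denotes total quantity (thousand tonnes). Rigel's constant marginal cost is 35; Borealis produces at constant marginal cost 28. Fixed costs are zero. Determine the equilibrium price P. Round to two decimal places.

Rigel's profit: π_R = (232 - 2Q)q_R - (35q_R). Setting ∂π_R/∂q_R = 0: 197 - 4q_R - 2(q_B) = 0.
Borealis's profit: π_B = (232 - 2Q)q_B - (28q_B). Setting ∂π_B/∂q_B = 0: 204 - 4q_B - 2(q_R) = 0.
Best responses: q_R = (197 - 2q_B)/4, q_B = (204 - 2q_R)/4.
Substituting one into the other gives q_R = 95/3 and q_B = 211/6.
Total output Q = 401/6, so price P = 232 - 2·(401/6) = 295/3.

98.33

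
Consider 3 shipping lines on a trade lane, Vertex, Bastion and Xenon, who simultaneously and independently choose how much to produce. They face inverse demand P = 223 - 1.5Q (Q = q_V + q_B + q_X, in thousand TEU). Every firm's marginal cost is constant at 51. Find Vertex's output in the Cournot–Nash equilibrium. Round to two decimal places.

A representative firm's profit is π_i = q_i(223 - 1.5Q) - 51q_i.
First-order condition (treating rivals' output as given): 172 - 3q_i - (3/2)·Σ_{j≠i} q_j = 0.
By symmetry each firm produces the same amount; substituting Σ_{j≠i} q_j = 2q_i yields q_i = 172/6 = 86/3.

28.67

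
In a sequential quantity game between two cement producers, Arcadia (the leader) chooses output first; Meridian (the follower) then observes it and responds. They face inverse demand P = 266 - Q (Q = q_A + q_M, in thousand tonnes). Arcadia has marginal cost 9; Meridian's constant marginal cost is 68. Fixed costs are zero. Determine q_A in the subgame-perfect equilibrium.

158

The follower Meridian best-responds to any q_A: π_M = (266 - Q)q_M - 68q_M.
∂π_M/∂q_M = 198 - q_A - 2q_M = 0 gives the reaction function q_M = (198 - q_A)/2.
The leader anticipates this reaction. Substituting into P = 266 - Q gives P = 167 - (1/2)q_A, so π_A = (167 - (1/2)q_A)q_A - 9q_A.
The leader's first-order condition 158 - q_A = 0 yields q_A = 158.
Then q_M = (198 - 158)/2 = 20.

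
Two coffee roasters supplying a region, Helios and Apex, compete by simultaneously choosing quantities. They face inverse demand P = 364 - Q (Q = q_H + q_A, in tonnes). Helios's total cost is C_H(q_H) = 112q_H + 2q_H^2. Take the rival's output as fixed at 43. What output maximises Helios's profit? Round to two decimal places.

34.83

With the rival's output fixed at 43, Helios's profit is π_H = (364 - 43 - q_H)q_H - (112q_H + 2q_H²) = (321 - q_H)q_H - (112q_H + 2q_H²).
∂π_H/∂q_H = 209 - 6q_H = 0, so q_H = 209/6.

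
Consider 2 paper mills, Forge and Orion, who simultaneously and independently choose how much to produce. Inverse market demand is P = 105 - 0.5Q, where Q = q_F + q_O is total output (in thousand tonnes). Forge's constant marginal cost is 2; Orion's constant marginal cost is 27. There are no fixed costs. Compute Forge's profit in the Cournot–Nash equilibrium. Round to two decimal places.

Forge's profit: π_F = (105 - 0.5Q)q_F - (2q_F). Setting ∂π_F/∂q_F = 0: 103 - q_F - (1/2)(q_O) = 0.
Orion's profit: π_O = (105 - 0.5Q)q_O - (27q_O). Setting ∂π_O/∂q_O = 0: 78 - q_O - (1/2)(q_F) = 0.
So q_F = (103 - (1/2)q_O) and q_O = (78 - (1/2)q_F).
Solving the pair: q_F = 256/3, q_O = 106/3.
Price P = 105 - (1/2)·(362/3) = 134/3.
Forge's profit: (134/3 - 2)·(256/3) = 3640.8889.

3640.89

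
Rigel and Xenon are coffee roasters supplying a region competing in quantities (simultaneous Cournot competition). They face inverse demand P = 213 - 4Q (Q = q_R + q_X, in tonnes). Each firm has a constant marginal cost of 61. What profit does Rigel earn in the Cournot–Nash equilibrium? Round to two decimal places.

641.78

A representative firm's profit is π_i = q_i(213 - 4Q) - 61q_i.
First-order condition (treating rivals' output as given): 152 - 8q_i - 4q_j = 0.
With identical firms every q_j equals q_i, so q_j = q_i and 152 = 12q_i, giving q_i = 38/3.
Price P = 213 - 4·(76/3) = 335/3.
Rigel's profit: (335/3 - 61)·(38/3) = 641.7778.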